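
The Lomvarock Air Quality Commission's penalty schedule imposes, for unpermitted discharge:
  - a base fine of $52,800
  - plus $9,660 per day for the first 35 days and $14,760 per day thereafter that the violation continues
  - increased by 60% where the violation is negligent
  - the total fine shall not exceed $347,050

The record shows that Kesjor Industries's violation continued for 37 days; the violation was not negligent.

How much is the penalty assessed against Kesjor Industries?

First 35 days: 35 × $9,660 = $338,100
Remaining days: (37 − 35) × $14,760 = $29,520
Per-day component: $338,100 + $29,520 = $367,620
Base plus per-day: $52,800 + $367,620 = $420,420
The violation was not negligent: no 60% increase.
Cap at $347,050: $420,420 exceeds the cap → $347,050

$347,050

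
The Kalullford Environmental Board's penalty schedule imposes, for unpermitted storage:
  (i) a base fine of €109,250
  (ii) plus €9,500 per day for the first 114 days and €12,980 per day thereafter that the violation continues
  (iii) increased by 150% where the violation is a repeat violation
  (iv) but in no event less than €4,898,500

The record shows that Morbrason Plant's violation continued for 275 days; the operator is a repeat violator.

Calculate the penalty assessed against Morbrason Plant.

First 114 days: 114 × €9,500 = €1,083,000
Remaining days: (275 − 114) × €12,980 = €2,089,780
Per-day component: €1,083,000 + €2,089,780 = €3,172,780
Base plus per-day: €109,250 + €3,172,780 = €3,282,030
Enhancement: 150% of €3,282,030 = €4,923,045
Enhanced fine: €3,282,030 + €4,923,045 = €8,205,075
Minimum €4,898,500: €8,205,075 meets the minimum, no increase.

€8,205,075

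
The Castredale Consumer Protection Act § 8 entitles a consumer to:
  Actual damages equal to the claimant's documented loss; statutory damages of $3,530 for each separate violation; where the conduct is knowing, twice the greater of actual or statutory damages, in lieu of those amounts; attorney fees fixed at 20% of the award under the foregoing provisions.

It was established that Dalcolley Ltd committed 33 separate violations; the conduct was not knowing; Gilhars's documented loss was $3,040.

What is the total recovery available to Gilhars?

Statutory damages: 33 × $3,530 = $116,490
Conduct not knowing: the in-lieu enhancement does not apply.
Actual plus statutory damages: $3,040 + $116,490 = $119,530
Attorney fees: 20% of $119,530 = $23,906
Total recovery: $119,530 + $23,906 = $143,436

$143,436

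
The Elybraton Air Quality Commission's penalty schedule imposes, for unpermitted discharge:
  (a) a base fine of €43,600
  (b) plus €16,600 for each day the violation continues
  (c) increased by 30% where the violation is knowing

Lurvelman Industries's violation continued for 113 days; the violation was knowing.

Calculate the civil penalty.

€2,495,220

Per-day component: 113 × €16,600 = €1,875,800
Base plus per-day: €43,600 + €1,875,800 = €1,919,400
Enhancement: 30% of €1,919,400 = €575,820
Enhanced fine: €1,919,400 + €575,820 = €2,495,220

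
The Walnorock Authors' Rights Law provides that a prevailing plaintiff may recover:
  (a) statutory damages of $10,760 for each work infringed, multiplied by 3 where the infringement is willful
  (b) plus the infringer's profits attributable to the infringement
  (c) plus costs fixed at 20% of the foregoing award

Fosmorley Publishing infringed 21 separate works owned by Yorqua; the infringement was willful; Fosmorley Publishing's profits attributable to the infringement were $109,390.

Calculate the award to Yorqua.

Statutory damages: 21 × $10,760 = $225,960
Trebled: 3 × $225,960 = $677,880
Combined award: $677,880 + $109,390 = $787,270
Costs: 20% of $787,270 = $157,454
Award plus costs: $787,270 + $157,454 = $944,724

$944,724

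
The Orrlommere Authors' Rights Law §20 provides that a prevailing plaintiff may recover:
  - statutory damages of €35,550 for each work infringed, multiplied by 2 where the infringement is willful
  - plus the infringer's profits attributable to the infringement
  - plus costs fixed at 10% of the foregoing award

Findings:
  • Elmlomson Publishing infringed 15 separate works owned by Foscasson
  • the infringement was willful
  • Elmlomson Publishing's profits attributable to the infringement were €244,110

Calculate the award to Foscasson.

Statutory damages: 15 × €35,550 = €533,250
Doubled: 2 × €533,250 = €1,066,500
Combined award: €1,066,500 + €244,110 = €1,310,610
Costs: 10% of €1,310,610 = €131,061
Award plus costs: €1,310,610 + €131,061 = €1,441,671

€1,441,671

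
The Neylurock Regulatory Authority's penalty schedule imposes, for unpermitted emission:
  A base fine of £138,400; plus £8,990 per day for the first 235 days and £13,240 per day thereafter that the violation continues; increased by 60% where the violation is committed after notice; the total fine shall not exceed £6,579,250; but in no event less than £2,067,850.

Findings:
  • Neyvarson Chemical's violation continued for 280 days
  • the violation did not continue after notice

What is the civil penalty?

£2,846,850

First 235 days: 235 × £8,990 = £2,112,650
Remaining days: (280 − 235) × £13,240 = £595,800
Per-day component: £2,112,650 + £595,800 = £2,708,450
Base plus per-day: £138,400 + £2,708,450 = £2,846,850
The violation did not continue after notice: no 60% increase.
Cap at £6,579,250: £2,846,850 is within the cap, no reduction.
Minimum £2,067,850: £2,846,850 meets the minimum, no increase.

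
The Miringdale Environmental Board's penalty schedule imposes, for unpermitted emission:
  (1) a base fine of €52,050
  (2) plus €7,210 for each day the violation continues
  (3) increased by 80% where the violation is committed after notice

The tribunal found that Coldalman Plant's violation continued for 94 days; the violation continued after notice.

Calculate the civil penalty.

€1,313,622

Per-day component: 94 × €7,210 = €677,740
Base plus per-day: €52,050 + €677,740 = €729,790
Enhancement: 80% of €729,790 = €583,832
Enhanced fine: €729,790 + €583,832 = €1,313,622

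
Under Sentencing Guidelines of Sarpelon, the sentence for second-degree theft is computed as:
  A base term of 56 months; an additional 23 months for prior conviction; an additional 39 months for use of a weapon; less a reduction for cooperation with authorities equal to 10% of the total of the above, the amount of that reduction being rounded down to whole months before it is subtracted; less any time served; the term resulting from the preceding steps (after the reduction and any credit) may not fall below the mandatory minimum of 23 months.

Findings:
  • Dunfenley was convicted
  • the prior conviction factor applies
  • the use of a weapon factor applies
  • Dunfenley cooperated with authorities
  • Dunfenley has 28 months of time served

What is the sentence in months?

Sentence: 79 months

Prior conviction enhancement: +23 months
Use of a weapon enhancement: +39 months
Adjusted term: 56 months + 23 months + 39 months = 118 months
Cooperation with authorities reduction: 10% of 118 months = 11 months (rounded down)
After reduction: 118 − 11 = 107 months
Less time served: 107 months − 28 months = 79 months
Minimum 23 months: 79 months meets the minimum, no increase.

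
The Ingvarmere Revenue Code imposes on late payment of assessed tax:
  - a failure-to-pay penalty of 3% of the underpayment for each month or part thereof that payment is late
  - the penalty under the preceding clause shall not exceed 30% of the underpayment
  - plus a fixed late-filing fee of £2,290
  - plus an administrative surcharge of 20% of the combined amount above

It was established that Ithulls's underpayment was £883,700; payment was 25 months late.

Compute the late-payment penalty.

Accrued rate: 3% × 25 = 75%, capped at 30% → 30%
Failure-to-pay penalty: 30% of £883,700 = £265,110
Penalty before surcharge: £265,110 + £2,290 = £267,400
Administrative surcharge: 20% of £267,400 = £53,480
Total penalty: £267,400 + £53,480 = £320,880

Penalty: £320,880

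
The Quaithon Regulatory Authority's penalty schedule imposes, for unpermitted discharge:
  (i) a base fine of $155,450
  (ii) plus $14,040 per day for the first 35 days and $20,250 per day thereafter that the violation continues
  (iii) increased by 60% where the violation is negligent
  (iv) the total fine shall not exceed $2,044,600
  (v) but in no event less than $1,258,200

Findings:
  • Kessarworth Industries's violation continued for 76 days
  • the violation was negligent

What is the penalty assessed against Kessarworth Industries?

First 35 days: 35 × $14,040 = $491,400
Remaining days: (76 − 35) × $20,250 = $830,250
Per-day component: $491,400 + $830,250 = $1,321,650
Base plus per-day: $155,450 + $1,321,650 = $1,477,100
Enhancement: 60% of $1,477,100 = $886,260
Enhanced fine: $1,477,100 + $886,260 = $2,363,360
Cap at $2,044,600: $2,363,360 exceeds the cap → $2,044,600
Minimum $1,258,200: $2,044,600 meets the minimum, no increase.

$2,044,600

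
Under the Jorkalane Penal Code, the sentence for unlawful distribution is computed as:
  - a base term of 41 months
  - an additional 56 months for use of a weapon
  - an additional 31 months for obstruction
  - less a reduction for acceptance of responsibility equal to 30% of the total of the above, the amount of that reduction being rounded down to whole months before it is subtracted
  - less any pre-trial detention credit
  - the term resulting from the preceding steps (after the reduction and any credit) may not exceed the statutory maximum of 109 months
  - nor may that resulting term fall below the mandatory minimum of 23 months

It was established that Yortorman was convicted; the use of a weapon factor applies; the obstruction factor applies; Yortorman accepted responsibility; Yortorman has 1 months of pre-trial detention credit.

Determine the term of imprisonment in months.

Use of a weapon enhancement: +56 months
Obstruction enhancement: +31 months
Adjusted term: 41 months + 56 months + 31 months = 128 months
Acceptance of responsibility reduction: 30% of 128 months = 38 months (rounded down)
After reduction: 128 − 38 = 90 months
Less pre-trial detention credit: 90 months − 1 months = 89 months
Cap at 109 months: 89 months is within the cap, no reduction.
Minimum 23 months: 89 months meets the minimum, no increase.

89 months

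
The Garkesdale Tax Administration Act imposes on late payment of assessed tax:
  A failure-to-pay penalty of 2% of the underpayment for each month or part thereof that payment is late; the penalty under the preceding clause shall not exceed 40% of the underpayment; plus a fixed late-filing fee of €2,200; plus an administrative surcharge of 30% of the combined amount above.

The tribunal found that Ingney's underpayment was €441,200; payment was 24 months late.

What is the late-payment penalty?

Penalty: €232,284

Accrued rate: 2% × 24 = 48%, capped at 40% → 40%
Failure-to-pay penalty: 40% of €441,200 = €176,480
Penalty before surcharge: €176,480 + €2,200 = €178,680
Administrative surcharge: 30% of €178,680 = €53,604
Total penalty: €178,680 + €53,604 = €232,284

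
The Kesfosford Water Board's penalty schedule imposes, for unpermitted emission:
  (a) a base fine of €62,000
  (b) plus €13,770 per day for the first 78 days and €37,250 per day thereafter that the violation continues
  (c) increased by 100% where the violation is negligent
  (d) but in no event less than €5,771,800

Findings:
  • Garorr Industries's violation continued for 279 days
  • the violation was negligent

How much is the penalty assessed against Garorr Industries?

€17,246,620

First 78 days: 78 × €13,770 = €1,074,060
Remaining days: (279 − 78) × €37,250 = €7,487,250
Per-day component: €1,074,060 + €7,487,250 = €8,561,310
Base plus per-day: €62,000 + €8,561,310 = €8,623,310
Enhancement: 100% of €8,623,310 = €8,623,310
Enhanced fine: €8,623,310 + €8,623,310 = €17,246,620
Minimum €5,771,800: €17,246,620 meets the minimum, no increase.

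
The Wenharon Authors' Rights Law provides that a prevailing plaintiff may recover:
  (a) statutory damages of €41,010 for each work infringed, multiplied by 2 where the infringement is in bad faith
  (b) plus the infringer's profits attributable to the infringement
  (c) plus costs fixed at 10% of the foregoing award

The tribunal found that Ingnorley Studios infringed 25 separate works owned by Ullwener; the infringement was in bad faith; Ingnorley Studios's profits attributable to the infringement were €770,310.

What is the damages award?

Statutory damages: 25 × €41,010 = €1,025,250
Doubled: 2 × €1,025,250 = €2,050,500
Combined award: €2,050,500 + €770,310 = €2,820,810
Costs: 10% of €2,820,810 = €282,081
Award plus costs: €2,820,810 + €282,081 = €3,102,891

€3,102,891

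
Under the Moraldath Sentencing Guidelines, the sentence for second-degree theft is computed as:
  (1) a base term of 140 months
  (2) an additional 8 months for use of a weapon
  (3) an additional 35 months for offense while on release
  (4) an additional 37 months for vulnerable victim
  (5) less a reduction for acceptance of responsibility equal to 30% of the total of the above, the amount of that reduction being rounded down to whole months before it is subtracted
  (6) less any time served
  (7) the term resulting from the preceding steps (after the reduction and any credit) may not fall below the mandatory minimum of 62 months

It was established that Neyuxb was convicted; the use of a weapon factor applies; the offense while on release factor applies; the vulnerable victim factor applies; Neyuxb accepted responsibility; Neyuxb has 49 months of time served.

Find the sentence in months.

Use of a weapon enhancement: +8 months
Offense while on release enhancement: +35 months
Vulnerable victim enhancement: +37 months
Adjusted term: 140 months + 8 months + 35 months + 37 months = 220 months
Acceptance of responsibility reduction: 30% of 220 months = 66 months (rounded down)
After reduction: 220 − 66 = 154 months
Less time served: 154 months − 49 months = 105 months
Minimum 62 months: 105 months meets the minimum, no increase.

105 months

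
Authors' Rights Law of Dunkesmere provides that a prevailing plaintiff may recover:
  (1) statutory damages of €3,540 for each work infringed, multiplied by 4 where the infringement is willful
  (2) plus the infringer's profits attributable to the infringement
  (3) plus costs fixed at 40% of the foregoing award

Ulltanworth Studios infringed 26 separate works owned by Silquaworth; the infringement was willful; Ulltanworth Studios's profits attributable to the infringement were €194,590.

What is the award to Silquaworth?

Statutory damages: 26 × €3,540 = €92,040
Multiplied by 4: 4 × €92,040 = €368,160
Combined award: €368,160 + €194,590 = €562,750
Costs: 40% of €562,750 = €225,100
Award plus costs: €562,750 + €225,100 = €787,850

€787,850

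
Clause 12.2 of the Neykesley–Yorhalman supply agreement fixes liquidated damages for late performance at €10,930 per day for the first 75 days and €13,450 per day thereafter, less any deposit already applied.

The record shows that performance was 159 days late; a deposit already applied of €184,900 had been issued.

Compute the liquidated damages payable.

€1,764,650

First 75 days: 75 × €10,930 = €819,750
Remaining days: (159 − 75) × €13,450 = €1,129,800
Accrued per-day damages: €819,750 + €1,129,800 = €1,949,550
Less deposit already applied: €1,949,550 − €184,900 = €1,764,650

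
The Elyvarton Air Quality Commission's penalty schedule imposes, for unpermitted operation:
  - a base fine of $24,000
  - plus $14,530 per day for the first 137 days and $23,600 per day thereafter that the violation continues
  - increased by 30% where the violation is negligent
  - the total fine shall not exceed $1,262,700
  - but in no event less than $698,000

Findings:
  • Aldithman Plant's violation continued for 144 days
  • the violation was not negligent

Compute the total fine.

First 137 days: 137 × $14,530 = $1,990,610
Remaining days: (144 − 137) × $23,600 = $165,200
Per-day component: $1,990,610 + $165,200 = $2,155,810
Base plus per-day: $24,000 + $2,155,810 = $2,179,810
The violation was not negligent: no 30% increase.
Cap at $1,262,700: $2,179,810 exceeds the cap → $1,262,700
Minimum $698,000: $1,262,700 meets the minimum, no increase.

Civil penalty: $1,262,700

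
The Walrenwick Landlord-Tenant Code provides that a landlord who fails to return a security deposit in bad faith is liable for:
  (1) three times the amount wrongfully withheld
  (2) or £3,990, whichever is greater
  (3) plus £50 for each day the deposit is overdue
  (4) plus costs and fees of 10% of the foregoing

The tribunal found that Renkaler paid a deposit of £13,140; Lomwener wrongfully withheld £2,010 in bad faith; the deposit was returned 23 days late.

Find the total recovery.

Trebled: 3 × £2,010 = £6,030
Minimum £3,990: £6,030 meets the minimum, no increase.
Late-return penalty: 23 × £50 = £1,150
Damages plus late penalty: £6,030 + £1,150 = £7,180
Costs and fees: 10% of £7,180 = £718
Total recovery: £7,180 + £718 = £7,898

£7,898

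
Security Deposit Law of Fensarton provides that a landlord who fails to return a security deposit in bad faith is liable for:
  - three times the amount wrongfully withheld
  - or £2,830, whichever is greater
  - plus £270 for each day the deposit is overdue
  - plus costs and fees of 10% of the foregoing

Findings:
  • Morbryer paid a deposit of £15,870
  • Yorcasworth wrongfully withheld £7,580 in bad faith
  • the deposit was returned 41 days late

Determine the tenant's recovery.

£37,191

Trebled: 3 × £7,580 = £22,740
Minimum £2,830: £22,740 meets the minimum, no increase.
Late-return penalty: 41 × £270 = £11,070
Damages plus late penalty: £22,740 + £11,070 = £33,810
Costs and fees: 10% of £33,810 = £3,381
Total recovery: £33,810 + £3,381 = £37,191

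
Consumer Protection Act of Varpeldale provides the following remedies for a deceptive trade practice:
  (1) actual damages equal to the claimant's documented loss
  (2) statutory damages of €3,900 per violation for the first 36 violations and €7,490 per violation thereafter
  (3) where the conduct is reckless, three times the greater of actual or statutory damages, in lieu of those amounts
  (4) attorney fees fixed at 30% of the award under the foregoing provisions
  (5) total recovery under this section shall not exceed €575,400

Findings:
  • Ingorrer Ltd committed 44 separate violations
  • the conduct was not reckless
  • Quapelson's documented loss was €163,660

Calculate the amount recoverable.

€473,174

First 36 violations: 36 × €3,900 = €140,400
Remaining violations: (44 − 36) × €7,490 = €59,920
Statutory damages: €140,400 + €59,920 = €200,320
Conduct not reckless: the in-lieu enhancement does not apply.
Actual plus statutory damages: €163,660 + €200,320 = €363,980
Attorney fees: 30% of €363,980 = €109,194
Total before cap: €363,980 + €109,194 = €473,174
Cap at €575,400: €473,174 is within the cap, no reduction.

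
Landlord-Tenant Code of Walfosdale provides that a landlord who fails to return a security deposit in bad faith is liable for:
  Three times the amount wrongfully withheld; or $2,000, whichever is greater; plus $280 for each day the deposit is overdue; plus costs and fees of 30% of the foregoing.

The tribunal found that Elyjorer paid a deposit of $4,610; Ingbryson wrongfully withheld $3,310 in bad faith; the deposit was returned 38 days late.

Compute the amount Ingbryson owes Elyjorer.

Trebled: 3 × $3,310 = $9,930
Minimum $2,000: $9,930 meets the minimum, no increase.
Late-return penalty: 38 × $280 = $10,640
Damages plus late penalty: $9,930 + $10,640 = $20,570
Costs and fees: 30% of $20,570 = $6,171
Total recovery: $20,570 + $6,171 = $26,741

Recovery: $26,741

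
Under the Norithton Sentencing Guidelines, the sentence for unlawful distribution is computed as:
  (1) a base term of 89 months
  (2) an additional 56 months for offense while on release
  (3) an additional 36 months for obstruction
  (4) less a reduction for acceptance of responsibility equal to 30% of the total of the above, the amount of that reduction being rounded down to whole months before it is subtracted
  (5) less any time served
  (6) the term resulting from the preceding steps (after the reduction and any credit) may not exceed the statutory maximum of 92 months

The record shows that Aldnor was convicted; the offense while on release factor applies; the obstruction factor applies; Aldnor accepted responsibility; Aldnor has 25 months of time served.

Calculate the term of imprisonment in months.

92 months

Offense while on release enhancement: +56 months
Obstruction enhancement: +36 months
Adjusted term: 89 months + 56 months + 36 months = 181 months
Acceptance of responsibility reduction: 30% of 181 months = 54 months (rounded down)
After reduction: 181 − 54 = 127 months
Less time served: 127 months − 25 months = 102 months
Cap at 92 months: 102 months exceeds the cap → 92 months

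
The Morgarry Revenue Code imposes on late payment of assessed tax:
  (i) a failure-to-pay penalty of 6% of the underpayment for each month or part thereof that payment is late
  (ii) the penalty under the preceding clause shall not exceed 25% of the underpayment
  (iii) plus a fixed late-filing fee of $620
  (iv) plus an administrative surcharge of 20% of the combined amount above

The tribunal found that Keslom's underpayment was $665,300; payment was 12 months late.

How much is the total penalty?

Accrued rate: 6% × 12 = 72%, capped at 25% → 25%
Failure-to-pay penalty: 25% of $665,300 = $166,325
Penalty before surcharge: $166,325 + $620 = $166,945
Administrative surcharge: 20% of $166,945 = $33,389
Total penalty: $166,945 + $33,389 = $200,334

$200,334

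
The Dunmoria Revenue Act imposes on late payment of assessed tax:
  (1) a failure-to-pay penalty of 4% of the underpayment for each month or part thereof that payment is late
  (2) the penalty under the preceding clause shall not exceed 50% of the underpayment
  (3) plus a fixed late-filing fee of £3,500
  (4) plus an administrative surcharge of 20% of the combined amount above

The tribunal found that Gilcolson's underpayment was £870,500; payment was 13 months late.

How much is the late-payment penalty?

£526,500

Accrued rate: 4% × 13 = 52%, capped at 50% → 50%
Failure-to-pay penalty: 50% of £870,500 = £435,250
Penalty before surcharge: £435,250 + £3,500 = £438,750
Administrative surcharge: 20% of £438,750 = £87,750
Total penalty: £438,750 + £87,750 = £526,500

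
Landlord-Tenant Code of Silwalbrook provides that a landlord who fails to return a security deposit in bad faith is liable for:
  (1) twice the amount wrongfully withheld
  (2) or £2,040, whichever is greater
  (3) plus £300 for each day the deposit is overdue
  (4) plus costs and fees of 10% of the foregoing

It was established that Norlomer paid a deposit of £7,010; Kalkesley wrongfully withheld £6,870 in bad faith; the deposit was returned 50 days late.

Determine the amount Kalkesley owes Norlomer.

Recovery: £31,614

Doubled: 2 × £6,870 = £13,740
Minimum £2,040: £13,740 meets the minimum, no increase.
Late-return penalty: 50 × £300 = £15,000
Damages plus late penalty: £13,740 + £15,000 = £28,740
Costs and fees: 10% of £28,740 = £2,874
Total recovery: £28,740 + £2,874 = £31,614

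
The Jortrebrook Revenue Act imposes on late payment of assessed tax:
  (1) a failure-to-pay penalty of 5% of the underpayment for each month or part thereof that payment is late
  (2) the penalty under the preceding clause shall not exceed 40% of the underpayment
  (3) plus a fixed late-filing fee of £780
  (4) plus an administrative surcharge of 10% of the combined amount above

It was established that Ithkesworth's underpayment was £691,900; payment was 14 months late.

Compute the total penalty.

£305,294

Accrued rate: 5% × 14 = 70%, capped at 40% → 40%
Failure-to-pay penalty: 40% of £691,900 = £276,760
Penalty before surcharge: £276,760 + £780 = £277,540
Administrative surcharge: 10% of £277,540 = £27,754
Total penalty: £277,540 + £27,754 = £305,294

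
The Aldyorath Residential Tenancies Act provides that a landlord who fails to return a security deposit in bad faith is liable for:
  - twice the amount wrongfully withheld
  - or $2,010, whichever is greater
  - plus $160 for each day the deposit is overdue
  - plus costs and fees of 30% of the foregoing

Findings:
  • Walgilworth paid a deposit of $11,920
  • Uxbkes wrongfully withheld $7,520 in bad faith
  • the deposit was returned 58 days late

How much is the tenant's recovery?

$31,616

Doubled: 2 × $7,520 = $15,040
Minimum $2,010: $15,040 meets the minimum, no increase.
Late-return penalty: 58 × $160 = $9,280
Damages plus late penalty: $15,040 + $9,280 = $24,320
Costs and fees: 30% of $24,320 = $7,296
Total recovery: $24,320 + $7,296 = $31,616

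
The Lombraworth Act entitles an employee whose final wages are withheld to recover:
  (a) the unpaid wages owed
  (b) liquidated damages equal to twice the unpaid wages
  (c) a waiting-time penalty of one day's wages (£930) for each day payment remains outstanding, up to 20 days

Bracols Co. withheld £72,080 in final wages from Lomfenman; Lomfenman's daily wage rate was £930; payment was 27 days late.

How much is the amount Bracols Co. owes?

Doubled: 2 × £72,080 = £144,160
Penalty days: min(27, 20) = 20
Waiting-time penalty: 20 × £930 = £18,600
Total award: £72,080 + £144,160 + £18,600 = £234,840

£234,840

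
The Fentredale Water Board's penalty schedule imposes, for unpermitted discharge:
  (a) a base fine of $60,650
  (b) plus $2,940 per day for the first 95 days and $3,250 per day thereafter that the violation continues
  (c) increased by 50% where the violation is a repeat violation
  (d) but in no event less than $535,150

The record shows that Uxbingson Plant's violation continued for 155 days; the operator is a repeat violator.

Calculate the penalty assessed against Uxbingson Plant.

First 95 days: 95 × $2,940 = $279,300
Remaining days: (155 − 95) × $3,250 = $195,000
Per-day component: $279,300 + $195,000 = $474,300
Base plus per-day: $60,650 + $474,300 = $534,950
Enhancement: 50% of $534,950 = $267,475
Enhanced fine: $534,950 + $267,475 = $802,425
Minimum $535,150: $802,425 meets the minimum, no increase.

$802,425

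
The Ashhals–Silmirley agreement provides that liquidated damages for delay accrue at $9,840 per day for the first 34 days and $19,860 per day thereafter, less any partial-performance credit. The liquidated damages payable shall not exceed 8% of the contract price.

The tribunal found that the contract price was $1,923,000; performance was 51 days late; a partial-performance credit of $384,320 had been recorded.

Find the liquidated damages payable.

First 34 days: 34 × $9,840 = $334,560
Remaining days: (51 − 34) × $19,860 = $337,620
Accrued per-day damages: $334,560 + $337,620 = $672,180
Less partial-performance credit: $672,180 − $384,320 = $287,860
Cap: 8% of $1,923,000 = $153,840
Cap at $153,840: $287,860 exceeds the cap → $153,840

$153,840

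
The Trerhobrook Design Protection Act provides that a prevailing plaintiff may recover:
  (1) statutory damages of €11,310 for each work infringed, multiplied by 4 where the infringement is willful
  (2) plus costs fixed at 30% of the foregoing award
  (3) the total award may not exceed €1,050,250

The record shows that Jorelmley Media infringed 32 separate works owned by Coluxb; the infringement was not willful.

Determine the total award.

€470,496

Statutory damages: 32 × €11,310 = €361,920
Infringement not willful: no ×4 enhancement.
Costs: 30% of €361,920 = €108,576
Award plus costs: €361,920 + €108,576 = €470,496
Cap at €1,050,250: €470,496 is within the cap, no reduction.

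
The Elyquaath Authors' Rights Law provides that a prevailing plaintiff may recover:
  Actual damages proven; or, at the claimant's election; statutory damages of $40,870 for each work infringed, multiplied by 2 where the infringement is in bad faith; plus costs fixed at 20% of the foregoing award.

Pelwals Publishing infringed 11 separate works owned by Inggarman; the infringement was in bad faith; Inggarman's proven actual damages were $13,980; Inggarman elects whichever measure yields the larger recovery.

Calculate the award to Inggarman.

$1,078,968

Statutory damages: 11 × $40,870 = $449,570
Doubled: 2 × $449,570 = $899,140
Greater of actual damages ($13,980) or enhanced statutory damages ($899,140): $899,140
Costs: 20% of $899,140 = $179,828
Award plus costs: $899,140 + $179,828 = $1,078,968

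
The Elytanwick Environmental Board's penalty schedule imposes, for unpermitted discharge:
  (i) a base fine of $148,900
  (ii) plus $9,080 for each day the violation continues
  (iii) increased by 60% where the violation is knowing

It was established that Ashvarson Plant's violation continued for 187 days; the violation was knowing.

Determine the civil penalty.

Per-day component: 187 × $9,080 = $1,697,960
Base plus per-day: $148,900 + $1,697,960 = $1,846,860
Enhancement: 60% of $1,846,860 = $1,108,116
Enhanced fine: $1,846,860 + $1,108,116 = $2,954,976

$2,954,976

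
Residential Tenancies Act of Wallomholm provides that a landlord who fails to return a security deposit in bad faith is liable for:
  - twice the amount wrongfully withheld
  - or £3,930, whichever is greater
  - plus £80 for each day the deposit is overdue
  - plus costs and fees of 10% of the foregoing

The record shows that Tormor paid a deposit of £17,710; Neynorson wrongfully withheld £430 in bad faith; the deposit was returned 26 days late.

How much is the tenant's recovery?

£6,611

Doubled: 2 × £430 = £860
Minimum £3,930: £860 is below the minimum → £3,930
Late-return penalty: 26 × £80 = £2,080
Damages plus late penalty: £3,930 + £2,080 = £6,010
Costs and fees: 10% of £6,010 = £601
Total recovery: £6,010 + £601 = £6,611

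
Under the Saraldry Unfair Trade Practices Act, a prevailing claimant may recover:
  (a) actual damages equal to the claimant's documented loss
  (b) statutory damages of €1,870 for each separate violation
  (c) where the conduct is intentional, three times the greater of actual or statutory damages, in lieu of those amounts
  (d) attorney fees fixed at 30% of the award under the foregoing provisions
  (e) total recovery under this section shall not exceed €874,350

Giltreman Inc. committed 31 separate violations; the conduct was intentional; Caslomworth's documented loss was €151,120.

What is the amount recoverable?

Total recovery: €589,368

Statutory damages: 31 × €1,870 = €57,970
Greater of actual damages (€151,120) or statutory damages (€57,970): €151,120
Trebled: 3 × €151,120 = €453,360
Attorney fees: 30% of €453,360 = €136,008
Total before cap: €453,360 + €136,008 = €589,368
Cap at €874,350: €589,368 is within the cap, no reduction.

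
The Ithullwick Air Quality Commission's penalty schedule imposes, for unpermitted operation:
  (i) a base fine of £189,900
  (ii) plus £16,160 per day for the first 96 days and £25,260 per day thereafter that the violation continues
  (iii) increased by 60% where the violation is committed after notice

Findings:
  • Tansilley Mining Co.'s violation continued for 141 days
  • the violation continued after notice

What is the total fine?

First 96 days: 96 × £16,160 = £1,551,360
Remaining days: (141 − 96) × £25,260 = £1,136,700
Per-day component: £1,551,360 + £1,136,700 = £2,688,060
Base plus per-day: £189,900 + £2,688,060 = £2,877,960
Enhancement: 60% of £2,877,960 = £1,726,776
Enhanced fine: £2,877,960 + £1,726,776 = £4,604,736

£4,604,736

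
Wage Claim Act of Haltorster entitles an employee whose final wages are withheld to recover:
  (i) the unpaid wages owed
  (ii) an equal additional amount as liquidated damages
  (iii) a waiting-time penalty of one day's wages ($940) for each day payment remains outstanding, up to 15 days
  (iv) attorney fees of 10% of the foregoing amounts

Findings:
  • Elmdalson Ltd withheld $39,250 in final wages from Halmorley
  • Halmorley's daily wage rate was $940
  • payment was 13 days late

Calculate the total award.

Liquidated damages (equal amount): $39,250
Penalty days: min(13, 15) = 13
Waiting-time penalty: 13 × $940 = $12,220
Subtotal: $39,250 + $39,250 + $12,220 = $90,720
Attorney fees: 10% of $90,720 = $9,072
Total award: $90,720 + $9,072 = $99,792

$99,792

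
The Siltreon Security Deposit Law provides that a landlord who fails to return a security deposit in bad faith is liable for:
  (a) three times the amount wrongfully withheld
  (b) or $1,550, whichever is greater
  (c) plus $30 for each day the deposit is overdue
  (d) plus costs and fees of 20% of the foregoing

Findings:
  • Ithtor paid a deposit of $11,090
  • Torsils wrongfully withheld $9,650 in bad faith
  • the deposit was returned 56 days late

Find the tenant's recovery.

$36,756

Trebled: 3 × $9,650 = $28,950
Minimum $1,550: $28,950 meets the minimum, no increase.
Late-return penalty: 56 × $30 = $1,680
Damages plus late penalty: $28,950 + $1,680 = $30,630
Costs and fees: 20% of $30,630 = $6,126
Total recovery: $30,630 + $6,126 = $36,756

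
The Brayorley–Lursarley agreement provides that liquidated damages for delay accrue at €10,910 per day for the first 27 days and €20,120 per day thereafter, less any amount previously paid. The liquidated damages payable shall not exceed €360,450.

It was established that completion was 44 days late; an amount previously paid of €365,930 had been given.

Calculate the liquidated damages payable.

First 27 days: 27 × €10,910 = €294,570
Remaining days: (44 − 27) × €20,120 = €342,040
Accrued per-day damages: €294,570 + €342,040 = €636,610
Less amount previously paid: €636,610 − €365,930 = €270,680
Cap at €360,450: €270,680 is within the cap, no reduction.

€270,680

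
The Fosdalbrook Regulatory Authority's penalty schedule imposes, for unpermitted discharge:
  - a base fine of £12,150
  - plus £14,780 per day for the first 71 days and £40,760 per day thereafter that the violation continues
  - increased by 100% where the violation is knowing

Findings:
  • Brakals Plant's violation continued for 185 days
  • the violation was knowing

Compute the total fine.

Civil penalty: £11,416,340

First 71 days: 71 × £14,780 = £1,049,380
Remaining days: (185 − 71) × £40,760 = £4,646,640
Per-day component: £1,049,380 + £4,646,640 = £5,696,020
Base plus per-day: £12,150 + £5,696,020 = £5,708,170
Enhancement: 100% of £5,708,170 = £5,708,170
Enhanced fine: £5,708,170 + £5,708,170 = £11,416,340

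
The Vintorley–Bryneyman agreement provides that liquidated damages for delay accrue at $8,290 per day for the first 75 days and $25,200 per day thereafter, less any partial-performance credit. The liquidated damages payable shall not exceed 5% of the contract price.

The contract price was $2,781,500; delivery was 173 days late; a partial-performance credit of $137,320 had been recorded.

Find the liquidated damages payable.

Liquidated damages: $139,075

First 75 days: 75 × $8,290 = $621,750
Remaining days: (173 − 75) × $25,200 = $2,469,600
Accrued per-day damages: $621,750 + $2,469,600 = $3,091,350
Less partial-performance credit: $3,091,350 − $137,320 = $2,954,030
Cap: 5% of $2,781,500 = $139,075
Cap at $139,075: $2,954,030 exceeds the cap → $139,075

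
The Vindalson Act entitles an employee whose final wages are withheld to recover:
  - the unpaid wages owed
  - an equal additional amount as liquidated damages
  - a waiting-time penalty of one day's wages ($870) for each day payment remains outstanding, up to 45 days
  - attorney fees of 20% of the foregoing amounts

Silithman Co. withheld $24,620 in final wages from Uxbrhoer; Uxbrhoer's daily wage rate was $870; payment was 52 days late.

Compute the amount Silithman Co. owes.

Liquidated damages (equal amount): $24,620
Penalty days: min(52, 45) = 45
Waiting-time penalty: 45 × $870 = $39,150
Subtotal: $24,620 + $24,620 + $39,150 = $88,390
Attorney fees: 20% of $88,390 = $17,678
Total award: $88,390 + $17,678 = $106,068

$106,068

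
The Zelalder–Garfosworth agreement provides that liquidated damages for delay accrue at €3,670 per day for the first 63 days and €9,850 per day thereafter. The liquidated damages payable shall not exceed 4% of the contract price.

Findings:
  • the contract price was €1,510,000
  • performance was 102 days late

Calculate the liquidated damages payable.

€60,400

First 63 days: 63 × €3,670 = €231,210
Remaining days: (102 − 63) × €9,850 = €384,150
Accrued per-day damages: €231,210 + €384,150 = €615,360
Cap: 4% of €1,510,000 = €60,400
Cap at €60,400: €615,360 exceeds the cap → €60,400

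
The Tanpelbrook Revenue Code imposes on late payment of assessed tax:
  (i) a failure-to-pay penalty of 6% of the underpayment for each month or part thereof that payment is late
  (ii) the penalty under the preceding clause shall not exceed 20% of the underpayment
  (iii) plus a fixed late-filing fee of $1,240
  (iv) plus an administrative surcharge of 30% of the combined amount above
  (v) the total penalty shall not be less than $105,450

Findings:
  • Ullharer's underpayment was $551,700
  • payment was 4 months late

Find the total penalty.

Penalty: $145,054

Accrued rate: 6% × 4 = 24%, capped at 20% → 20%
Failure-to-pay penalty: 20% of $551,700 = $110,340
Penalty before surcharge: $110,340 + $1,240 = $111,580
Administrative surcharge: 30% of $111,580 = $33,474
Total penalty: $111,580 + $33,474 = $145,054
Minimum $105,450: $145,054 meets the minimum, no increase.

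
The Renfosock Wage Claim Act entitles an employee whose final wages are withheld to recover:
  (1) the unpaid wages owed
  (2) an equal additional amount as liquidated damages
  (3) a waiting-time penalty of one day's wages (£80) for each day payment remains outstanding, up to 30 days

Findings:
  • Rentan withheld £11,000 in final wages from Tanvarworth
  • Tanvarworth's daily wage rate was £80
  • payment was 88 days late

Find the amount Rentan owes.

Liquidated damages (equal amount): £11,000
Penalty days: min(88, 30) = 30
Waiting-time penalty: 30 × £80 = £2,400
Total award: £11,000 + £11,000 + £2,400 = £24,400

Total award: £24,400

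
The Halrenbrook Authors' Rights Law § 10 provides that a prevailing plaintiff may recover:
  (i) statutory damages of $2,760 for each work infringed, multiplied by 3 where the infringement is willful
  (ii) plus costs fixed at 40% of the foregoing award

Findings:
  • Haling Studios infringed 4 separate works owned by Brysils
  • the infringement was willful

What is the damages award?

$46,368

Statutory damages: 4 × $2,760 = $11,040
Trebled: 3 × $11,040 = $33,120
Costs: 40% of $33,120 = $13,248
Award plus costs: $33,120 + $13,248 = $46,368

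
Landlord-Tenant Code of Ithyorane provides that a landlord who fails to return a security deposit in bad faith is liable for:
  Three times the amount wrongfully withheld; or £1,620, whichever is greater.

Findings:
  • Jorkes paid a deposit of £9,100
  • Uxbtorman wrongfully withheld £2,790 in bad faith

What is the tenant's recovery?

Trebled: 3 × £2,790 = £8,370
Minimum £1,620: £8,370 meets the minimum, no increase.

Recovery: £8,370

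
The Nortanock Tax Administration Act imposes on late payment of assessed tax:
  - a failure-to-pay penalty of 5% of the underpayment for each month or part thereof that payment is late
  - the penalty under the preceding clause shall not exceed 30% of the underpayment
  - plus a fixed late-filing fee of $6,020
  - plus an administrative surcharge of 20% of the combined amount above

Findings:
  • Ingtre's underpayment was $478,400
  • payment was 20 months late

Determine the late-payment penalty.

Penalty: $179,448

Accrued rate: 5% × 20 = 100%, capped at 30% → 30%
Failure-to-pay penalty: 30% of $478,400 = $143,520
Penalty before surcharge: $143,520 + $6,020 = $149,540
Administrative surcharge: 20% of $149,540 = $29,908
Total penalty: $149,540 + $29,908 = $179,448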